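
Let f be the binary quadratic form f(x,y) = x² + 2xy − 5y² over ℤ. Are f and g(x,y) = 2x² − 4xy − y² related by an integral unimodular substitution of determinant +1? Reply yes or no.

D₁ = 24, D₂ = 24
river cycle of f (length 2): (1, 4, -2), (-2, 4, 1)
river cycle of g (length 2): (-1, 4, 2), (2, 4, -1)
cycles differ ⇒ inequivalent

no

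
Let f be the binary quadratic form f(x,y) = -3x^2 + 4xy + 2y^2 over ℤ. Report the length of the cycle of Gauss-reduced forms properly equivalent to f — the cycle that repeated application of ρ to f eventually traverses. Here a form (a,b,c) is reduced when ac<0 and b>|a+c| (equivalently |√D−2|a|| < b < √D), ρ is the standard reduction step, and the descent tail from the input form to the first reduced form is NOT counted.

D = 40, ⌊√D⌋ = 6
river: ρ → (2,4,-3)
river: ρ → (-3,2,3)
river: ρ → (3,4,-2)
river: ρ → (-2,4,3)
river: ρ → (3,2,-3)
river: ρ → (-3,4,2)
ρ-cycle length = 6 (tail of 0 descent steps not counted)

6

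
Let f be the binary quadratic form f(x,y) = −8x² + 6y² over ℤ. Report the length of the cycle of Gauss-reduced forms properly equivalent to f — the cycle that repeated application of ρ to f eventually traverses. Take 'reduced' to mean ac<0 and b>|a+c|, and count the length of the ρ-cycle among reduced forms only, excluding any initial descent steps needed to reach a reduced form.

D = 192, ⌊√D⌋ = 13
descent: ρ → (6,12,-2)  [lands on river]
river: ρ → (-2,12,6)
ρ-cycle length = 2 (tail of 1 descent step not counted)

2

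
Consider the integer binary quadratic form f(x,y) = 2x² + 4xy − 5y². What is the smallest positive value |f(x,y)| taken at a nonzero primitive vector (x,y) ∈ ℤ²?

river: ρ → (-5,6,1)
river: ρ → (1,6,-5)
river: ρ → (-5,4,2)
river: ρ → (2,4,-5)
closes: descent 0, river 4
min |a| on river = 1

1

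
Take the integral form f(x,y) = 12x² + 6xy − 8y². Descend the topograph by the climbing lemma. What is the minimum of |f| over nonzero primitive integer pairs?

river: ρ → (-8,10,10)
river: ρ → (10,10,-8)
river: ρ → (-8,6,12)
river: ρ → (12,18,-2)
river: ρ → (-2,18,12)
river: ρ → (12,6,-8)
closes: descent 0, river 6
min |a| on river = 2

2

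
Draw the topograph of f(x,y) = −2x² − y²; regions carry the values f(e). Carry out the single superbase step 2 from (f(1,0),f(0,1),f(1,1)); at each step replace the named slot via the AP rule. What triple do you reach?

start (-2,-1,-3) = (f(1,0),f(0,1),f(1,1))
replace slot 2: 2·((-2)+(-3)) − (-1) = -9 → (-2,-9,-3)

-2,-9,-3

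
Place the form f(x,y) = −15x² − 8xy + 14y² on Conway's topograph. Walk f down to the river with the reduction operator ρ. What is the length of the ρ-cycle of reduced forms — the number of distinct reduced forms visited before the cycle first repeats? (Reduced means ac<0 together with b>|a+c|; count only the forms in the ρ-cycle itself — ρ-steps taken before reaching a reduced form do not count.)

D = 904, ⌊√D⌋ = 30
descent: ρ → (14,8,-15)  [lands on river]
river: ρ → (-15,22,7)
river: ρ → (7,20,-18)
river: ρ → (-18,16,9)
river: ρ → (9,20,-14)
river: ρ → (-14,8,15)
river: ρ → (15,22,-7)
river: ρ → (-7,20,18)
river: ρ → (18,16,-9)
river: ρ → (-9,20,14)
ρ-cycle length = 10 (tail of 1 descent step not counted)

10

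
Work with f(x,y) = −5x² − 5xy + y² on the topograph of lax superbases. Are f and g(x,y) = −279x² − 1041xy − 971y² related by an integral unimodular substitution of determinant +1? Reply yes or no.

D₁ = 45, D₂ = 45
river cycle of f (length 2): (1, 5, -5), (-5, 5, 1)
river cycle of g (length 2): (-5, 5, 1), (1, 5, -5)
cycles coincide ⇒ equivalent

yes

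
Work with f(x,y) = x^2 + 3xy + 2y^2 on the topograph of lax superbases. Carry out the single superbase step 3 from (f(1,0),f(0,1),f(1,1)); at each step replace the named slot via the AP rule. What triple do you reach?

start (1,2,6) = (f(1,0),f(0,1),f(1,1))
replace slot 3: 2·(1+2) − 6 = 0 → (1,2,0)

1,2,0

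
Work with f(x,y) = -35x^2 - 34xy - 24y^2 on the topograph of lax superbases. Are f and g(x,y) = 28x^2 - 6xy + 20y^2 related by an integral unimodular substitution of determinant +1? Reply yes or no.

D₁ = -2204, D₂ = -2204
f is negative-definite; reduce −f:
−f: flip: (35,34,24)→(24,-34,35)
−f: translate: b→14 (≡-34 mod 48), so (24,-34,35)→(24,14,25)
−f: reduced (well bottom): (24,14,25) with a≤c, −a<b≤a
flip sign back: reduced form of f is (-24,-14,-25)
g: flip: (28,-6,20)→(20,6,28)
g: reduced (well bottom): (20,6,28) with a≤c, −a<b≤a
reduced forms (-24, -14, -25) vs (20, 6, 28) ⇒ inequivalent

no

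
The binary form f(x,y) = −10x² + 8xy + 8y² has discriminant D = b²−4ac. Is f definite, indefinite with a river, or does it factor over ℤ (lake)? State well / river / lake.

D = b²−4ac = 8² − 4·(-10)·8 = 384
D > 0 non-square ⇒ indefinite ⇒ periodic river

river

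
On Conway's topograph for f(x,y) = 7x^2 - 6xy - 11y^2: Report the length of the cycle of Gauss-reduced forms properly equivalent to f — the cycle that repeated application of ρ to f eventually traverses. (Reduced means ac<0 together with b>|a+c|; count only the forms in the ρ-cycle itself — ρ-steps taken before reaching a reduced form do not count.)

D = 344, ⌊√D⌋ = 18
descent: ρ → (-11,6,7)  [lands on river]
river: ρ → (7,8,-10)
river: ρ → (-10,12,5)
river: ρ → (5,18,-1)
river: ρ → (-1,18,5)
river: ρ → (5,12,-10)
river: ρ → (-10,8,7)
river: ρ → (7,6,-11)
river: ρ → (-11,16,2)
river: ρ → (2,16,-11)
ρ-cycle length = 10 (tail of 1 descent step not counted)

10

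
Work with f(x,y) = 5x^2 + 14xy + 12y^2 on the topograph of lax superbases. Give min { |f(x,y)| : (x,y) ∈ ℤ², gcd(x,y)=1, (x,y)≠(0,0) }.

translate: b→4 (≡14 mod 10), so (5,14,12)→(5,4,3)
flip: (5,4,3)→(3,-4,5)
translate: b→2 (≡-4 mod 6), so (3,-4,5)→(3,2,4)
reduced (well bottom): (3,2,4) with a≤c, −a<b≤a
well minimum = a = 3

3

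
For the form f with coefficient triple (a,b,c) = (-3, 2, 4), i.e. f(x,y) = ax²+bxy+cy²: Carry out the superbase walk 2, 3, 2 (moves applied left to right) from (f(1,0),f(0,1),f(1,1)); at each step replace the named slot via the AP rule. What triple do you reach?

start (-3,4,3) = (f(1,0),f(0,1),f(1,1))
replace slot 2: 2·((-3)+3) − 4 = -4 → (-3,-4,3)
replace slot 3: 2·((-3)+(-4)) − 3 = -17 → (-3,-4,-17)
replace slot 2: 2·((-3)+(-17)) − (-4) = -36 → (-3,-36,-17)

-3,-36,-17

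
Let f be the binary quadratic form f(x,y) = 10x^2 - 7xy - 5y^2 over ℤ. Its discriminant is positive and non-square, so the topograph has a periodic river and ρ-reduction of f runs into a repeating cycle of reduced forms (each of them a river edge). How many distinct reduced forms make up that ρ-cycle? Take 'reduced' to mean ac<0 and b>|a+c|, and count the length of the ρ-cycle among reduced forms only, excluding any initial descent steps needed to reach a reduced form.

D = 249, ⌊√D⌋ = 15
descent: ρ → (-5,7,10)  [lands on river]
river: ρ → (10,13,-2)
river: ρ → (-2,15,3)
river: ρ → (3,15,-2)
river: ρ → (-2,13,10)
river: ρ → (10,7,-5)
river: ρ → (-5,13,4)
river: ρ → (4,11,-8)
river: ρ → (-8,5,7)
river: ρ → (7,9,-6)
river: ρ → (-6,15,1)
river: ρ → (1,15,-6)
river: ρ → (-6,9,7)
river: ρ → (7,5,-8)
river: ρ → (-8,11,4)
river: ρ → (4,13,-5)
ρ-cycle length = 16 (tail of 1 descent step not counted)

16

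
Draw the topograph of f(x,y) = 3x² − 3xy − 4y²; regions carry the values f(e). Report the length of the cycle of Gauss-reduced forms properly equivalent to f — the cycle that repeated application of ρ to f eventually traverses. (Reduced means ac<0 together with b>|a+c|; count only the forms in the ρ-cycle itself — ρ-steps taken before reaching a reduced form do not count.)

D = 57, ⌊√D⌋ = 7
descent: ρ → (-4,3,3)  [lands on river]
river: ρ → (3,3,-4)
river: ρ → (-4,5,2)
river: ρ → (2,7,-1)
river: ρ → (-1,7,2)
river: ρ → (2,5,-4)
ρ-cycle length = 6 (tail of 1 descent step not counted)

6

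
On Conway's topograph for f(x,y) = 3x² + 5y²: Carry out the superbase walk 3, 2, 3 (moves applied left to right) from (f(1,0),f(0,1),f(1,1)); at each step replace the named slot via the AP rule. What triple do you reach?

start (3,5,8) = (f(1,0),f(0,1),f(1,1))
replace slot 3: 2·(3+5) − 8 = 8 → (3,5,8)
replace slot 2: 2·(3+8) − 5 = 17 → (3,17,8)
replace slot 3: 2·(3+17) − 8 = 32 → (3,17,32)

3,17,32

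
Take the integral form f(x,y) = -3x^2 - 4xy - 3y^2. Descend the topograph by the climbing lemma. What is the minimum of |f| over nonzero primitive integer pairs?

translate: b→-2 (≡4 mod 6), so (3,4,3)→(3,-2,2)
flip: (3,-2,2)→(2,2,3)
reduced (well bottom): (2,2,3) with a≤c, −a<b≤a
well minimum |f| = |-2| = 2 (negative-definite)

2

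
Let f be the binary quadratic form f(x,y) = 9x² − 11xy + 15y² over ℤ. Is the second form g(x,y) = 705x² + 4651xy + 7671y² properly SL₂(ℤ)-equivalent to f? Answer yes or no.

D₁ = -419, D₂ = -419
f: translate: b→7 (≡-11 mod 18), so (9,-11,15)→(9,7,13)
f: reduced (well bottom): (9,7,13) with a≤c, −a<b≤a
g: translate: b→421 (≡4651 mod 1410), so (705,4651,7671)→(705,421,63)
g: flip: (705,421,63)→(63,-421,705)
g: translate: b→-43 (≡-421 mod 126), so (63,-421,705)→(63,-43,9)
g: flip: (63,-43,9)→(9,43,63)
g: translate: b→7 (≡43 mod 18), so (9,43,63)→(9,7,13)
g: reduced (well bottom): (9,7,13) with a≤c, −a<b≤a
reduced forms (9, 7, 13) vs (9, 7, 13) ⇒ equivalent

yes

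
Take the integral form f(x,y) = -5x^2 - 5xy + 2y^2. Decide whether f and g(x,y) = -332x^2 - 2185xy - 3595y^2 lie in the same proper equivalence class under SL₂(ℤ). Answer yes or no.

D₁ = 65, D₂ = 65
river cycle of f (length 6): (2, 5, -5), (-5, 5, 2), (2, 7, -2), (-2, 5, 5), (5, 5, -2), (-2, 7, 2)
river cycle of g (length 6): (-5, 5, 2), (2, 7, -2), (-2, 5, 5), (5, 5, -2), (-2, 7, 2), (2, 5, -5)
cycles coincide ⇒ equivalent

yes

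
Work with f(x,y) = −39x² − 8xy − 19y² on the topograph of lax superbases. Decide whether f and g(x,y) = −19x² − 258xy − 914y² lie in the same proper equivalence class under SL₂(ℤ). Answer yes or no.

D₁ = -2900, D₂ = -2900
f is negative-definite; reduce −f:
−f: flip: (39,8,19)→(19,-8,39)
−f: reduced (well bottom): (19,-8,39) with a≤c, −a<b≤a
flip sign back: reduced form of f is (-19,8,-39)
g is negative-definite; reduce −g:
−g: translate: b→-8 (≡258 mod 38), so (19,258,914)→(19,-8,39)
−g: reduced (well bottom): (19,-8,39) with a≤c, −a<b≤a
flip sign back: reduced form of g is (-19,8,-39)
reduced forms (-19, 8, -39) vs (-19, 8, -39) ⇒ equivalent

yes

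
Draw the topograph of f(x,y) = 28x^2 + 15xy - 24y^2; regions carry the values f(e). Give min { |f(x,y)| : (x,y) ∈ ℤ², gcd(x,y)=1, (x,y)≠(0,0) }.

river: ρ → (-24,33,19)
river: ρ → (19,43,-14)
river: ρ → (-14,41,22)
river: ρ → (22,47,-8)
river: ρ → (-8,49,16)
river: ρ → (16,47,-11)
river: ρ → (-11,41,28)
river: ρ → (28,15,-24)
closes: descent 0, river 8
min |a| on river = 8

8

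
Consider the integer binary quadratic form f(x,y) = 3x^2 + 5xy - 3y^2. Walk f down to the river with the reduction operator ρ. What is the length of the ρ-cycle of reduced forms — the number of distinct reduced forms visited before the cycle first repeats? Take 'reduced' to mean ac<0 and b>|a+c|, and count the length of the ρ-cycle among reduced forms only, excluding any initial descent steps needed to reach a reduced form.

D = 61, ⌊√D⌋ = 7
river: ρ → (-3,7,1)
river: ρ → (1,7,-3)
river: ρ → (-3,5,3)
river: ρ → (3,7,-1)
river: ρ → (-1,7,3)
river: ρ → (3,5,-3)
ρ-cycle length = 6 (tail of 0 descent steps not counted)

6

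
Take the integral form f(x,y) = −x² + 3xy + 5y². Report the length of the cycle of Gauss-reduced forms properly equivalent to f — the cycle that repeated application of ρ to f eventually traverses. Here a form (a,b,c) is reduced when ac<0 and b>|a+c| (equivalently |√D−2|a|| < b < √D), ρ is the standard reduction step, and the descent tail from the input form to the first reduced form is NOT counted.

D = 29, ⌊√D⌋ = 5
descent: ρ → (5,-3,-1)
descent: ρ → (-1,5,1)  [lands on river]
river: ρ → (1,5,-1)
ρ-cycle length = 2 (tail of 2 descent steps not counted)

2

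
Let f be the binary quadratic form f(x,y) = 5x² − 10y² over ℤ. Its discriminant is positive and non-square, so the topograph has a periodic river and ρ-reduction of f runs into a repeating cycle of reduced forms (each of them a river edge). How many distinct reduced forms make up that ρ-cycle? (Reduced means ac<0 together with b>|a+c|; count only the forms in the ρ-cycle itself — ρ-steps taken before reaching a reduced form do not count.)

D = 200, ⌊√D⌋ = 14
descent: ρ → (-10,0,5)
descent: ρ → (5,10,-5)  [lands on river]
river: ρ → (-5,10,5)
ρ-cycle length = 2 (tail of 2 descent steps not counted)

2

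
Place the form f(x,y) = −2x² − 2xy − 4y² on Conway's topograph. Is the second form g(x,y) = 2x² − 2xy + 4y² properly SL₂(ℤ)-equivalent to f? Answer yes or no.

D₁ = -28, D₂ = -28
f is negative-definite; reduce −f:
−f: reduced (well bottom): (2,2,4) with a≤c, −a<b≤a
flip sign back: reduced form of f is (-2,-2,-4)
g: translate: b→2 (≡-2 mod 4), so (2,-2,4)→(2,2,4)
g: reduced (well bottom): (2,2,4) with a≤c, −a<b≤a
reduced forms (-2, -2, -4) vs (2, 2, 4) ⇒ inequivalent

no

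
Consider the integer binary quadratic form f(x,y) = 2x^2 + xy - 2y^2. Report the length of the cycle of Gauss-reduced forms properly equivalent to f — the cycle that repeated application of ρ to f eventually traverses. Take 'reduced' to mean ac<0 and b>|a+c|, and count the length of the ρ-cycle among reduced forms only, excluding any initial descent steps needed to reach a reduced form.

D = 17, ⌊√D⌋ = 4
river: ρ → (-2,3,1)
river: ρ → (1,3,-2)
river: ρ → (-2,1,2)
river: ρ → (2,3,-1)
river: ρ → (-1,3,2)
river: ρ → (2,1,-2)
ρ-cycle length = 6 (tail of 0 descent steps not counted)

6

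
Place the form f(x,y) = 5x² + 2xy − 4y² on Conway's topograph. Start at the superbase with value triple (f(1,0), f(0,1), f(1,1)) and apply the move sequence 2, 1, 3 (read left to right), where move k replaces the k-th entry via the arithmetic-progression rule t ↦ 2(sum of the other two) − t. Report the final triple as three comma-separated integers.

start (5,-4,3) = (f(1,0),f(0,1),f(1,1))
replace slot 2: 2·(5+3) − (-4) = 20 → (5,20,3)
replace slot 1: 2·(20+3) − 5 = 41 → (41,20,3)
replace slot 3: 2·(41+20) − 3 = 119 → (41,20,119)

41,20,119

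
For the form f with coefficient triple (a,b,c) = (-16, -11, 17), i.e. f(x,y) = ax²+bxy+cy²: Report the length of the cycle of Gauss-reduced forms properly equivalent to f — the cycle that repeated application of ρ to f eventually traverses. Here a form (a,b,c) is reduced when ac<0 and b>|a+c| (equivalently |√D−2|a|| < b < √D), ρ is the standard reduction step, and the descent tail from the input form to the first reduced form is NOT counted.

D = 1209, ⌊√D⌋ = 34
descent: ρ → (17,11,-16)  [lands on river]
river: ρ → (-16,21,12)
river: ρ → (12,27,-10)
river: ρ → (-10,33,3)
river: ρ → (3,33,-10)
river: ρ → (-10,27,12)
river: ρ → (12,21,-16)
river: ρ → (-16,11,17)
river: ρ → (17,23,-10)
river: ρ → (-10,17,23)
river: ρ → (23,29,-4)
river: ρ → (-4,27,30)
river: ρ → (30,33,-1)
river: ρ → (-1,33,30)
river: ρ → (30,27,-4)
river: ρ → (-4,29,23)
river: ρ → (23,17,-10)
river: ρ → (-10,23,17)
ρ-cycle length = 18 (tail of 1 descent step not counted)

18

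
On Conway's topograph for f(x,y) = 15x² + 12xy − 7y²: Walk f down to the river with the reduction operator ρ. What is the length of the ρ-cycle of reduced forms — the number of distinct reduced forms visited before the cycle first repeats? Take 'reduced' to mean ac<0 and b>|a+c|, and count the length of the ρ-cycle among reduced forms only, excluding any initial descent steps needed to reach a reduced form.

D = 564, ⌊√D⌋ = 23
river: ρ → (-7,16,11)
river: ρ → (11,6,-12)
river: ρ → (-12,18,5)
river: ρ → (5,22,-4)
river: ρ → (-4,18,15)
river: ρ → (15,12,-7)
ρ-cycle length = 6 (tail of 0 descent steps not counted)

6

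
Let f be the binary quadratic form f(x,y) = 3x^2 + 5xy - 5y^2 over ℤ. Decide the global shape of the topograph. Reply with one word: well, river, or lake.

D = b²−4ac = 5² − 4·3·(-5) = 85
D > 0 non-square ⇒ indefinite ⇒ periodic river

river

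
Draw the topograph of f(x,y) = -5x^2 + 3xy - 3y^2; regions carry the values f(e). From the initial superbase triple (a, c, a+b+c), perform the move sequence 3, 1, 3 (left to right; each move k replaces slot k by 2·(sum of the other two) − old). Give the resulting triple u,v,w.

start (-5,-3,-5) = (f(1,0),f(0,1),f(1,1))
replace slot 3: 2·((-5)+(-3)) − (-5) = -11 → (-5,-3,-11)
replace slot 1: 2·((-3)+(-11)) − (-5) = -23 → (-23,-3,-11)
replace slot 3: 2·((-23)+(-3)) − (-11) = -41 → (-23,-3,-41)

-23,-3,-41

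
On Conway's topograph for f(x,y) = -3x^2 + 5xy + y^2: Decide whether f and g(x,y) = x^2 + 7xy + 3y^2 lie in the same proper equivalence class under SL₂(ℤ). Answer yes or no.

D₁ = 37, D₂ = 37
river cycle of f (length 6): (1, 5, -3), (-3, 1, 3), (3, 5, -1), (-1, 5, 3), (3, 1, -3), (-3, 5, 1)
river cycle of g (length 6): (3, 5, -1), (-1, 5, 3), (3, 1, -3), (-3, 5, 1), (1, 5, -3), (-3, 1, 3)
cycles coincide ⇒ equivalent

yes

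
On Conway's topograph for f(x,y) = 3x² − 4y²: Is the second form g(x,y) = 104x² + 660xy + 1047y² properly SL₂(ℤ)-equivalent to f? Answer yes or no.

D₁ = 48, D₂ = 48
river cycle of f (length 2): (3, 6, -1), (-1, 6, 3)
river cycle of g (length 2): (3, 6, -1), (-1, 6, 3)
cycles coincide ⇒ equivalent

yes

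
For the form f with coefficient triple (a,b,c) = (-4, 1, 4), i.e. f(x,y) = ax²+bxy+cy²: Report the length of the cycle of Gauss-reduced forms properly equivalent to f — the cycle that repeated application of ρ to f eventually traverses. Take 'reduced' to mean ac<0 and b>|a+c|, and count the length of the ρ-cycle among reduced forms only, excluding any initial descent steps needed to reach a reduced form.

D = 65, ⌊√D⌋ = 8
river: ρ → (4,7,-1)
river: ρ → (-1,7,4)
river: ρ → (4,1,-4)
river: ρ → (-4,7,1)
river: ρ → (1,7,-4)
river: ρ → (-4,1,4)
ρ-cycle length = 6 (tail of 0 descent steps not counted)

6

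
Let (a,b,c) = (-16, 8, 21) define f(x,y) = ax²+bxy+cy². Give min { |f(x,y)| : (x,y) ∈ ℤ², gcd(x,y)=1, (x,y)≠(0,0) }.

river: ρ → (21,34,-3)
river: ρ → (-3,32,32)
river: ρ → (32,32,-3)
river: ρ → (-3,34,21)
river: ρ → (21,8,-16)
river: ρ → (-16,24,13)
river: ρ → (13,28,-12)
river: ρ → (-12,20,21)
river: ρ → (21,22,-11)
river: ρ → (-11,22,21)
river: ρ → (21,20,-12)
river: ρ → (-12,28,13)
river: ρ → (13,24,-16)
river: ρ → (-16,8,21)
closes: descent 0, river 14
min |a| on river = 3

3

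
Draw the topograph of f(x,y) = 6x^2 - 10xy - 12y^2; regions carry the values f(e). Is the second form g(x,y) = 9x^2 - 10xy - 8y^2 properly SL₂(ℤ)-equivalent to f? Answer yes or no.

D₁ = 388, D₂ = 388
river cycle of f (length 18): (-12, 10, 6), (6, 14, -8), (-8, 18, 2), (2, 18, -8), (-8, 14, 6), (6, 10, -12), (-12, 14, 4), (4, 18, -4), (-4, 14, 12), (12, 10, -6), … (8 more)
river cycle of g (length 22): (-8, 10, 9), (9, 8, -9), (-9, 10, 8), (8, 6, -11), (-11, 16, 3), (3, 14, -16), (-16, 18, 1), (1, 18, -16), (-16, 14, 3), (3, 16, -11), … (12 more)
cycles differ ⇒ inequivalent

no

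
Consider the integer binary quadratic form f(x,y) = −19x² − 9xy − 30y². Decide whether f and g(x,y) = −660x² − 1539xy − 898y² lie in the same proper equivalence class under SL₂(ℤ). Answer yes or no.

D₁ = -2199, D₂ = -2199
f is negative-definite; reduce −f:
−f: reduced (well bottom): (19,9,30) with a≤c, −a<b≤a
flip sign back: reduced form of f is (-19,-9,-30)
g is negative-definite; reduce −g:
−g: translate: b→219 (≡1539 mod 1320), so (660,1539,898)→(660,219,19)
−g: flip: (660,219,19)→(19,-219,660)
−g: translate: b→9 (≡-219 mod 38), so (19,-219,660)→(19,9,30)
−g: reduced (well bottom): (19,9,30) with a≤c, −a<b≤a
flip sign back: reduced form of g is (-19,-9,-30)
reduced forms (-19, -9, -30) vs (-19, -9, -30) ⇒ equivalent

yes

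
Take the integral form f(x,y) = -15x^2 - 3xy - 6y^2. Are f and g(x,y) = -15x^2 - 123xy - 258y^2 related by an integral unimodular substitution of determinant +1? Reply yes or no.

D₁ = -351, D₂ = -351
f is negative-definite; reduce −f:
−f: flip: (15,3,6)→(6,-3,15)
−f: reduced (well bottom): (6,-3,15) with a≤c, −a<b≤a
flip sign back: reduced form of f is (-6,3,-15)
g is negative-definite; reduce −g:
−g: translate: b→3 (≡123 mod 30), so (15,123,258)→(15,3,6)
−g: flip: (15,3,6)→(6,-3,15)
−g: reduced (well bottom): (6,-3,15) with a≤c, −a<b≤a
flip sign back: reduced form of g is (-6,3,-15)
reduced forms (-6, 3, -15) vs (-6, 3, -15) ⇒ equivalent

yes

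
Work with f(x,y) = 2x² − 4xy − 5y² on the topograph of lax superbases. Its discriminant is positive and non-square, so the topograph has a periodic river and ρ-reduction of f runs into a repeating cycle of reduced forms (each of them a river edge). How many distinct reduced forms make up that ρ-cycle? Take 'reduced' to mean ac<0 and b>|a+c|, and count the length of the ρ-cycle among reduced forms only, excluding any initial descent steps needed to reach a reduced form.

D = 56, ⌊√D⌋ = 7
descent: ρ → (-5,4,2)  [lands on river]
river: ρ → (2,4,-5)
river: ρ → (-5,6,1)
river: ρ → (1,6,-5)
ρ-cycle length = 4 (tail of 1 descent step not counted)

4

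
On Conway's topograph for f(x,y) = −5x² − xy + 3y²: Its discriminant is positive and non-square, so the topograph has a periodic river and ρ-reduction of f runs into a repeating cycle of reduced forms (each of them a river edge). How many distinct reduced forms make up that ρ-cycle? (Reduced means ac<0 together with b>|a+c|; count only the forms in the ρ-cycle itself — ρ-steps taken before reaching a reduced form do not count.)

D = 61, ⌊√D⌋ = 7
descent: ρ → (3,7,-1)  [lands on river]
river: ρ → (-1,7,3)
river: ρ → (3,5,-3)
river: ρ → (-3,7,1)
river: ρ → (1,7,-3)
river: ρ → (-3,5,3)
ρ-cycle length = 6 (tail of 1 descent step not counted)

6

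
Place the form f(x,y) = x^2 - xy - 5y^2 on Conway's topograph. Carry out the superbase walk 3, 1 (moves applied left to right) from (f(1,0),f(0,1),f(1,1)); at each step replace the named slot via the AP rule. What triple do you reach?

start (1,-5,-5) = (f(1,0),f(0,1),f(1,1))
replace slot 3: 2·(1+(-5)) − (-5) = -3 → (1,-5,-3)
replace slot 1: 2·((-5)+(-3)) − 1 = -17 → (-17,-5,-3)

-17,-5,-3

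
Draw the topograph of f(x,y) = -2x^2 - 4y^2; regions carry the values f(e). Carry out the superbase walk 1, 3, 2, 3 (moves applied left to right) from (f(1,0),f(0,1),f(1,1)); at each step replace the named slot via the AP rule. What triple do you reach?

start (-2,-4,-6) = (f(1,0),f(0,1),f(1,1))
replace slot 1: 2·((-4)+(-6)) − (-2) = -18 → (-18,-4,-6)
replace slot 3: 2·((-18)+(-4)) − (-6) = -38 → (-18,-4,-38)
replace slot 2: 2·((-18)+(-38)) − (-4) = -108 → (-18,-108,-38)
replace slot 3: 2·((-18)+(-108)) − (-38) = -214 → (-18,-108,-214)

-18,-108,-214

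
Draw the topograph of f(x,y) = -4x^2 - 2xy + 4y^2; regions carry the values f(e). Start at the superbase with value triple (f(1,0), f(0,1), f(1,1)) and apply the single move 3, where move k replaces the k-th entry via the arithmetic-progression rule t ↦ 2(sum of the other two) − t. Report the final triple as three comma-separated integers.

start (-4,4,-2) = (f(1,0),f(0,1),f(1,1))
replace slot 3: 2·((-4)+4) − (-2) = 2 → (-4,4,2)

-4,4,2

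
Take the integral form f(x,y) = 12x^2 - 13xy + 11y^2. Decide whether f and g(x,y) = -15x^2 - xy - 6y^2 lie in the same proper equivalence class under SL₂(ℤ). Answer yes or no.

D₁ = -359, D₂ = -359
f: translate: b→11 (≡-13 mod 24), so (12,-13,11)→(12,11,10)
f: flip: (12,11,10)→(10,-11,12)
f: translate: b→9 (≡-11 mod 20), so (10,-11,12)→(10,9,11)
f: reduced (well bottom): (10,9,11) with a≤c, −a<b≤a
g is negative-definite; reduce −g:
−g: flip: (15,1,6)→(6,-1,15)
−g: reduced (well bottom): (6,-1,15) with a≤c, −a<b≤a
flip sign back: reduced form of g is (-6,1,-15)
reduced forms (10, 9, 11) vs (-6, 1, -15) ⇒ inequivalent

no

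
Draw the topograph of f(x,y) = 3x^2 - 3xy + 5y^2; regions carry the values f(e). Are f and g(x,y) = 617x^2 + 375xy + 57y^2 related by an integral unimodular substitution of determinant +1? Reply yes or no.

D₁ = -51, D₂ = -51
f: translate: b→3 (≡-3 mod 6), so (3,-3,5)→(3,3,5)
f: reduced (well bottom): (3,3,5) with a≤c, −a<b≤a
g: flip: (617,375,57)→(57,-375,617)
g: translate: b→-33 (≡-375 mod 114), so (57,-375,617)→(57,-33,5)
g: flip: (57,-33,5)→(5,33,57)
g: translate: b→3 (≡33 mod 10), so (5,33,57)→(5,3,3)
g: flip: (5,3,3)→(3,-3,5)
g: translate: b→3 (≡-3 mod 6), so (3,-3,5)→(3,3,5)
g: reduced (well bottom): (3,3,5) with a≤c, −a<b≤a
reduced forms (3, 3, 5) vs (3, 3, 5) ⇒ equivalent

yes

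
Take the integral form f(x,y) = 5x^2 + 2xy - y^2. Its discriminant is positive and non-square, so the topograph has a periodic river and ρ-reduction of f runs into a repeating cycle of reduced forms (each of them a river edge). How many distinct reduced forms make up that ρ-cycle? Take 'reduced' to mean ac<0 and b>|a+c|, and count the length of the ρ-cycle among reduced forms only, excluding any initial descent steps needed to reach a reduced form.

D = 24, ⌊√D⌋ = 4
descent: ρ → (-1,4,2)  [lands on river]
river: ρ → (2,4,-1)
ρ-cycle length = 2 (tail of 1 descent step not counted)

2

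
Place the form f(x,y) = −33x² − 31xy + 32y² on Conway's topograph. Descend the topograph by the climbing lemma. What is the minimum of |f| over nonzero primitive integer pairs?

descent: ρ → (32,31,-33)  [lands on river]
river: ρ → (-33,35,30)
river: ρ → (30,25,-38)
river: ρ → (-38,51,17)
river: ρ → (17,51,-38)
river: ρ → (-38,25,30)
river: ρ → (30,35,-33)
river: ρ → (-33,31,32)
river: ρ → (32,33,-32)
river: ρ → (-32,31,33)
river: ρ → (33,35,-30)
river: ρ → (-30,25,38)
river: ρ → (38,51,-17)
river: ρ → (-17,51,38)
river: ρ → (38,25,-30)
river: ρ → (-30,35,33)
river: ρ → (33,31,-32)
river: ρ → (-32,33,32)
closes: descent 1, river 18
min |a| on river = 17

17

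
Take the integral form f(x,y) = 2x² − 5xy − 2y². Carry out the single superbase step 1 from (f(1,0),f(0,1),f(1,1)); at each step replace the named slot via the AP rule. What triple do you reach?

start (2,-2,-5) = (f(1,0),f(0,1),f(1,1))
replace slot 1: 2·((-2)+(-5)) − 2 = -16 → (-16,-2,-5)

-16,-2,-5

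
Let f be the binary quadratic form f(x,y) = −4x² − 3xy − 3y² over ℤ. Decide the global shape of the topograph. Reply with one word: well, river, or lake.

D = b²−4ac = (-3)² − 4·(-4)·(-3) = -39
D < 0 ⇒ definite ⇒ every region one sign ⇒ single well

well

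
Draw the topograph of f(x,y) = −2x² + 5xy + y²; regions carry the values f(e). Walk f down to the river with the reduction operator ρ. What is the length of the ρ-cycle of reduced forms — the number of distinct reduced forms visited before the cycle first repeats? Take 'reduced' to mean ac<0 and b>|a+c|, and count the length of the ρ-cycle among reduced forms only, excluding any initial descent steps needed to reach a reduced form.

D = 33, ⌊√D⌋ = 5
river: ρ → (1,5,-2)
river: ρ → (-2,3,3)
river: ρ → (3,3,-2)
river: ρ → (-2,5,1)
ρ-cycle length = 4 (tail of 0 descent steps not counted)

4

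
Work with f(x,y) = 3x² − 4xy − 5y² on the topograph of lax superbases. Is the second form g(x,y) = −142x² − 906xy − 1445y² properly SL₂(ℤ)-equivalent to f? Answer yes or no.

D₁ = 76, D₂ = 76
river cycle of f (length 6): (-5, 4, 3), (3, 8, -1), (-1, 8, 3), (3, 4, -5), (-5, 6, 2), (2, 6, -5)
river cycle of g (length 6): (-5, 4, 3), (3, 8, -1), (-1, 8, 3), (3, 4, -5), (-5, 6, 2), (2, 6, -5)
cycles coincide ⇒ equivalent

yes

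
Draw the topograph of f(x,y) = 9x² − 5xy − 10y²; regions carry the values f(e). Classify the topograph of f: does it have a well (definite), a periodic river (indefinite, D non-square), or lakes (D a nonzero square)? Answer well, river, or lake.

D = b²−4ac = (-5)² − 4·9·(-10) = 385
D > 0 non-square ⇒ indefinite ⇒ periodic river

river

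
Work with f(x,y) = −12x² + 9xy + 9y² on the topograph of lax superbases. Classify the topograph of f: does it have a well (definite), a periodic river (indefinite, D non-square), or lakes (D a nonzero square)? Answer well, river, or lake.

D = b²−4ac = 9² − 4·(-12)·9 = 513
D > 0 non-square ⇒ indefinite ⇒ periodic river

river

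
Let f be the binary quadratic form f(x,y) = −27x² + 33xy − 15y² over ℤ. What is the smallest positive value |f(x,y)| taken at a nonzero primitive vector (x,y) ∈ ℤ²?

translate: b→21 (≡-33 mod 54), so (27,-33,15)→(27,21,9)
flip: (27,21,9)→(9,-21,27)
translate: b→-3 (≡-21 mod 18), so (9,-21,27)→(9,-3,15)
reduced (well bottom): (9,-3,15) with a≤c, −a<b≤a
well minimum |f| = |-9| = 9 (negative-definite)

9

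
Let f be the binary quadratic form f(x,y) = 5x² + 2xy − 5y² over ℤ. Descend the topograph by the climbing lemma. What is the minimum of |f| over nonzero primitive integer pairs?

river: ρ → (-5,8,2)
river: ρ → (2,8,-5)
river: ρ → (-5,2,5)
river: ρ → (5,8,-2)
river: ρ → (-2,8,5)
river: ρ → (5,2,-5)
closes: descent 0, river 6
min |a| on river = 2

2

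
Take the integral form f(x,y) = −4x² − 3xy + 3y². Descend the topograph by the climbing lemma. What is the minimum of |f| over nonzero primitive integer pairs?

descent: ρ → (3,3,-4)  [lands on river]
river: ρ → (-4,5,2)
river: ρ → (2,7,-1)
river: ρ → (-1,7,2)
river: ρ → (2,5,-4)
river: ρ → (-4,3,3)
closes: descent 1, river 6
min |a| on river = 1

1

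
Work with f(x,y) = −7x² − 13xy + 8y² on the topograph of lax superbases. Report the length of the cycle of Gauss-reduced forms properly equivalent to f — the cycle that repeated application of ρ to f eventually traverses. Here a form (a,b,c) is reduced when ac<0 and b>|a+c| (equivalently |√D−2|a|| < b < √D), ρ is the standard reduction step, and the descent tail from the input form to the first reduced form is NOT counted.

D = 393, ⌊√D⌋ = 19
descent: ρ → (8,13,-7)  [lands on river]
river: ρ → (-7,15,6)
river: ρ → (6,9,-13)
river: ρ → (-13,17,2)
river: ρ → (2,19,-4)
river: ρ → (-4,13,14)
river: ρ → (14,15,-3)
river: ρ → (-3,15,14)
river: ρ → (14,13,-4)
river: ρ → (-4,19,2)
river: ρ → (2,17,-13)
river: ρ → (-13,9,6)
river: ρ → (6,15,-7)
river: ρ → (-7,13,8)
river: ρ → (8,19,-1)
river: ρ → (-1,19,8)
ρ-cycle length = 16 (tail of 1 descent step not counted)

16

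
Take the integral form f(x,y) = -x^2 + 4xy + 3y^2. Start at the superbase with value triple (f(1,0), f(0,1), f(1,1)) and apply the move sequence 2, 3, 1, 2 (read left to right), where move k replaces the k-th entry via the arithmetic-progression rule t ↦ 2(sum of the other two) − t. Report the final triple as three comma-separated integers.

start (-1,3,6) = (f(1,0),f(0,1),f(1,1))
replace slot 2: 2·((-1)+6) − 3 = 7 → (-1,7,6)
replace slot 3: 2·((-1)+7) − 6 = 6 → (-1,7,6)
replace slot 1: 2·(7+6) − (-1) = 27 → (27,7,6)
replace slot 2: 2·(27+6) − 7 = 59 → (27,59,6)

27,59,6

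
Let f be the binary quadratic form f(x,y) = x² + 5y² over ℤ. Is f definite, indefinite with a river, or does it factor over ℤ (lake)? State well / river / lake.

D = b²−4ac = 0² − 4·1·5 = -20
D < 0 ⇒ definite ⇒ every region one sign ⇒ single well

well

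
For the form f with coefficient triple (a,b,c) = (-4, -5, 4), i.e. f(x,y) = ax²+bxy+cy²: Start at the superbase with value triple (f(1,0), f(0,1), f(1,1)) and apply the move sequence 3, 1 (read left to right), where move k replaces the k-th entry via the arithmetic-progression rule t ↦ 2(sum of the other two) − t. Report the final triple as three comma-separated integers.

start (-4,4,-5) = (f(1,0),f(0,1),f(1,1))
replace slot 3: 2·((-4)+4) − (-5) = 5 → (-4,4,5)
replace slot 1: 2·(4+5) − (-4) = 22 → (22,4,5)

22,4,5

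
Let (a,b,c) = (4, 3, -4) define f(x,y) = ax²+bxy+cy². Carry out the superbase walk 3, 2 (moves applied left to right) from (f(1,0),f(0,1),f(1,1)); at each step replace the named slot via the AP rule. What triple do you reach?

start (4,-4,3) = (f(1,0),f(0,1),f(1,1))
replace slot 3: 2·(4+(-4)) − 3 = -3 → (4,-4,-3)
replace slot 2: 2·(4+(-3)) − (-4) = 6 → (4,6,-3)

4,6,-3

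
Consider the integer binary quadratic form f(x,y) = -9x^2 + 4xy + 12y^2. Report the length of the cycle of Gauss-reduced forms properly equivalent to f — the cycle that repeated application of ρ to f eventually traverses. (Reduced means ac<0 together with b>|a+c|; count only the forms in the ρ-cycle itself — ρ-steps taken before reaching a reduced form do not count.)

D = 448, ⌊√D⌋ = 21
river: ρ → (12,20,-1)
river: ρ → (-1,20,12)
river: ρ → (12,4,-9)
river: ρ → (-9,14,7)
river: ρ → (7,14,-9)
river: ρ → (-9,4,12)
ρ-cycle length = 6 (tail of 0 descent steps not counted)

6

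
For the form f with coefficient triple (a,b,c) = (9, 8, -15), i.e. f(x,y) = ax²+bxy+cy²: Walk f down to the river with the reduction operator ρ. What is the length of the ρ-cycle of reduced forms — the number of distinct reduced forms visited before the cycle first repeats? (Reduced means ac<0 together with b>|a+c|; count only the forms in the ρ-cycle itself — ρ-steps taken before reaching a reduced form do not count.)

D = 604, ⌊√D⌋ = 24
river: ρ → (-15,22,2)
river: ρ → (2,22,-15)
river: ρ → (-15,8,9)
river: ρ → (9,10,-14)
river: ρ → (-14,18,5)
river: ρ → (5,22,-6)
river: ρ → (-6,14,17)
river: ρ → (17,20,-3)
river: ρ → (-3,22,10)
river: ρ → (10,18,-7)
river: ρ → (-7,24,1)
river: ρ → (1,24,-7)
river: ρ → (-7,18,10)
river: ρ → (10,22,-3)
river: ρ → (-3,20,17)
river: ρ → (17,14,-6)
river: ρ → (-6,22,5)
river: ρ → (5,18,-14)
river: ρ → (-14,10,9)
river: ρ → (9,8,-15)
ρ-cycle length = 20 (tail of 0 descent steps not counted)

20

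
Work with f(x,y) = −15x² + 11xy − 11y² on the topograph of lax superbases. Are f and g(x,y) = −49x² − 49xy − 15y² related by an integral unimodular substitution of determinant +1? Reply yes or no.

D₁ = -539, D₂ = -539
f is negative-definite; reduce −f:
−f: flip: (15,-11,11)→(11,11,15)
−f: reduced (well bottom): (11,11,15) with a≤c, −a<b≤a
flip sign back: reduced form of f is (-11,-11,-15)
g is negative-definite; reduce −g:
−g: flip: (49,49,15)→(15,-49,49)
−g: translate: b→11 (≡-49 mod 30), so (15,-49,49)→(15,11,11)
−g: flip: (15,11,11)→(11,-11,15)
−g: translate: b→11 (≡-11 mod 22), so (11,-11,15)→(11,11,15)
−g: reduced (well bottom): (11,11,15) with a≤c, −a<b≤a
flip sign back: reduced form of g is (-11,-11,-15)
reduced forms (-11, -11, -15) vs (-11, -11, -15) ⇒ equivalent

yes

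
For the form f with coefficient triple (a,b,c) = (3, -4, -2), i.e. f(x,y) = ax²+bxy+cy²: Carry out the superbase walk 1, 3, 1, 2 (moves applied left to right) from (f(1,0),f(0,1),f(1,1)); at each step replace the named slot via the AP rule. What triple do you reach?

start (3,-2,-3) = (f(1,0),f(0,1),f(1,1))
replace slot 1: 2·((-2)+(-3)) − 3 = -13 → (-13,-2,-3)
replace slot 3: 2·((-13)+(-2)) − (-3) = -27 → (-13,-2,-27)
replace slot 1: 2·((-2)+(-27)) − (-13) = -45 → (-45,-2,-27)
replace slot 2: 2·((-45)+(-27)) − (-2) = -142 → (-45,-142,-27)

-45,-142,-27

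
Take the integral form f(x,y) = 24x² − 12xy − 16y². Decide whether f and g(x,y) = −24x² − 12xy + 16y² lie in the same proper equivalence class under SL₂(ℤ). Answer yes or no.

D₁ = 1680, D₂ = 1680
river cycle of f (length 6): (-16, 12, 24), (24, 36, -4), (-4, 36, 24), (24, 12, -16), (-16, 20, 20), (20, 20, -16)
river cycle of g (length 6): (16, 12, -24), (-24, 36, 4), (4, 36, -24), (-24, 12, 16), (16, 20, -20), (-20, 20, 16)
cycles differ ⇒ inequivalent

no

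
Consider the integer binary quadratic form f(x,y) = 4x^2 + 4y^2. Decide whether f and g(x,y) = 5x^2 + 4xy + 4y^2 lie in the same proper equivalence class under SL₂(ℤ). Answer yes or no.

D₁ = -64, D₂ = -64
f: reduced (well bottom): (4,0,4) with a≤c, −a<b≤a
g: flip: (5,4,4)→(4,-4,5)
g: translate: b→4 (≡-4 mod 8), so (4,-4,5)→(4,4,5)
g: reduced (well bottom): (4,4,5) with a≤c, −a<b≤a
reduced forms (4, 0, 4) vs (4, 4, 5) ⇒ inequivalent

no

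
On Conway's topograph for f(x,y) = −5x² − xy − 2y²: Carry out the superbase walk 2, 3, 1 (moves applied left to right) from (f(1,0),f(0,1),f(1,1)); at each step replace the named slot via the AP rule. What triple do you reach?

start (-5,-2,-8) = (f(1,0),f(0,1),f(1,1))
replace slot 2: 2·((-5)+(-8)) − (-2) = -24 → (-5,-24,-8)
replace slot 3: 2·((-5)+(-24)) − (-8) = -50 → (-5,-24,-50)
replace slot 1: 2·((-24)+(-50)) − (-5) = -143 → (-143,-24,-50)

-143,-24,-50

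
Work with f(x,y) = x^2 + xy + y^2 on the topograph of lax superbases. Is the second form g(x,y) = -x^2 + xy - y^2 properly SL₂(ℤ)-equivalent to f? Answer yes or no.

D₁ = -3, D₂ = -3
f: reduced (well bottom): (1,1,1) with a≤c, −a<b≤a
g is negative-definite; reduce −g:
−g: translate: b→1 (≡-1 mod 2), so (1,-1,1)→(1,1,1)
−g: reduced (well bottom): (1,1,1) with a≤c, −a<b≤a
flip sign back: reduced form of g is (-1,-1,-1)
reduced forms (1, 1, 1) vs (-1, -1, -1) ⇒ inequivalent

no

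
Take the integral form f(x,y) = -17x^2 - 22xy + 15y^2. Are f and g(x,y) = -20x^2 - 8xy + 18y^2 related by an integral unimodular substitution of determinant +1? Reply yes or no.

D₁ = 1504, D₂ = 1504
river cycle of f (length 16): (15, 22, -17), (-17, 12, 20), (20, 28, -9), (-9, 26, 23), (23, 20, -12), (-12, 28, 15), (15, 32, -8), (-8, 32, 15), (15, 28, -12), (-12, 20, 23), … (6 more)
river cycle of g (length 16): (18, 8, -20), (-20, 32, 6), (6, 28, -30), (-30, 32, 4), (4, 32, -30), (-30, 28, 6), (6, 32, -20), (-20, 8, 18), (18, 28, -10), (-10, 32, 12), … (6 more)
cycles differ ⇒ inequivalent

no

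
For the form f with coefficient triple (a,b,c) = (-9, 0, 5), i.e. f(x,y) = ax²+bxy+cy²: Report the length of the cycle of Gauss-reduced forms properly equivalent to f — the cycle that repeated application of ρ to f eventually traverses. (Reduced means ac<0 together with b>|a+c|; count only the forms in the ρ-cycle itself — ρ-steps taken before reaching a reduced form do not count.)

D = 180, ⌊√D⌋ = 13
descent: ρ → (5,10,-4)  [lands on river]
river: ρ → (-4,6,9)
river: ρ → (9,12,-1)
river: ρ → (-1,12,9)
river: ρ → (9,6,-4)
river: ρ → (-4,10,5)
ρ-cycle length = 6 (tail of 1 descent step not counted)

6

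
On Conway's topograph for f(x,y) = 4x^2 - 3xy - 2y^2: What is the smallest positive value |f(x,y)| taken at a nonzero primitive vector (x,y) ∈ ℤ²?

descent: ρ → (-2,3,4)  [lands on river]
river: ρ → (4,5,-1)
river: ρ → (-1,5,4)
river: ρ → (4,3,-2)
river: ρ → (-2,5,2)
river: ρ → (2,3,-4)
river: ρ → (-4,5,1)
river: ρ → (1,5,-4)
river: ρ → (-4,3,2)
river: ρ → (2,5,-2)
closes: descent 1, river 10
min |a| on river = 1

1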